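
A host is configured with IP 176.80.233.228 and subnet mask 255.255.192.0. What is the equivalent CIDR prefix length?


Binary: 11111111.11111111.11000000.00000000
Count leading 1s
Prefix: /18


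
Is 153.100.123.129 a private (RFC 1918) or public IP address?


RFC 1918 private ranges:
  10.0.0.0/8 (10.0.0.0 - 10.255.255.255)
  172.16.0.0/12 (172.16.0.0 - 172.31.255.255)
  192.168.0.0/16 (192.168.0.0 - 192.168.255.255)
Public (not in any RFC 1918 range)


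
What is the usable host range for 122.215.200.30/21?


Network: 122.215.200.0
Broadcast: 122.215.207.255
First usable = network + 1
Last usable = broadcast - 1
Range: 122.215.200.1 to 122.215.207.254


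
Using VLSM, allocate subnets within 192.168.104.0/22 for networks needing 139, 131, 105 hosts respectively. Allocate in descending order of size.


139 hosts -> /24 (254 usable): 192.168.104.0/24
131 hosts -> /24 (254 usable): 192.168.105.0/24
105 hosts -> /25 (126 usable): 192.168.106.0/25
Allocation: 192.168.104.0/24 (139 hosts, 254 usable); 192.168.105.0/24 (131 hosts, 254 usable); 192.168.106.0/25 (105 hosts, 126 usable)


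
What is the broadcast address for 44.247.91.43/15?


Network: 44.246.0.0/15
Host bits = 17
Set all host bits to 1:
Broadcast: 44.247.255.255


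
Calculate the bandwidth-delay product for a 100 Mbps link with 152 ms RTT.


BDP = bandwidth * RTT
= 100 Mbps * 152 ms
= 100 * 1e6 * 152 / 1000 bits
= 15200000 bits
= 1900000 bytes
= 1855.4688 KB
BDP = 15200000 bits (1900000 bytes)


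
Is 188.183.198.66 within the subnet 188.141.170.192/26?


Subnet network: 188.141.170.192
Test IP AND mask: 188.183.198.64
No, 188.183.198.66 is not in 188.141.170.192/26


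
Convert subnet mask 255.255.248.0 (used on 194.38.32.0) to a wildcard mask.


Subnet mask: 255.255.248.0
Wildcard = 255.255.255.255 - subnet mask
255 - 255 = 0
255 - 255 = 0
255 - 248 = 7
255 - 0 = 255
Wildcard: 0.0.7.255


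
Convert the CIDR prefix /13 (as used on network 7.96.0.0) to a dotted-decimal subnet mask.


/13 means 13 network bits, 19 host bits
Binary: 11111111111110000000000000000000
Mask: 255.248.0.0


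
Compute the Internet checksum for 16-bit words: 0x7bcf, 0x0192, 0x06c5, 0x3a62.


Sum all words (with carry folding):
+ 0x7bcf = 0x7bcf
+ 0x0192 = 0x7d61
+ 0x06c5 = 0x8426
+ 0x3a62 = 0xbe88
One's complement: ~0xbe88
Checksum = 0x4177


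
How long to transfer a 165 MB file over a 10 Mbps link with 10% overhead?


Effective throughput = 10 * (1 - 10/100) = 9 Mbps
File size in Mb = 165 * 8 = 1320 Mb
Time = 1320 / 9
Time = 146.6667 seconds


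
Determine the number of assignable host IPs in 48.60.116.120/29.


Host bits = 32 - 29 = 3
Total addresses = 2^3 = 8
Usable = total - 2 (network and broadcast)
Usable hosts: 6


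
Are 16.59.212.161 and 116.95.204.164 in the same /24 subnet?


Mask: 255.255.255.0
16.59.212.161 AND mask = 16.59.212.0
116.95.204.164 AND mask = 116.95.204.0
No, different subnets (16.59.212.0 vs 116.95.204.0)


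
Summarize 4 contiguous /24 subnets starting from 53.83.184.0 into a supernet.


Original prefix: /24
Number of subnets: 4 = 2^2
New prefix = 24 - 2 = 22
Supernet: 53.83.184.0/22


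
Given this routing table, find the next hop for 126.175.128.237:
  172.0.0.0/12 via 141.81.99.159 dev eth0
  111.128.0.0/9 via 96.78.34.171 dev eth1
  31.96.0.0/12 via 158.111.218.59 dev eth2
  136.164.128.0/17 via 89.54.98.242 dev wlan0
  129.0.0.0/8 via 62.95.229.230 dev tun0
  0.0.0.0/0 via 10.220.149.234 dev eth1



Longest prefix match for 126.175.128.237:
  /12 172.0.0.0: no
  /9 111.128.0.0: no
  /12 31.96.0.0: no
  /17 136.164.128.0: no
  /8 129.0.0.0: no
  /0 0.0.0.0: MATCH
Selected: next-hop 10.220.149.234 via eth1 (matched /0)


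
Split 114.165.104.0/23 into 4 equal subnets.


New prefix = 23 + 2 = 25
Each subnet has 128 addresses
  114.165.104.0/25
  114.165.104.128/25
  114.165.105.0/25
  114.165.105.128/25
Subnets: 114.165.104.0/25, 114.165.104.128/25, 114.165.105.0/25, 114.165.105.128/25


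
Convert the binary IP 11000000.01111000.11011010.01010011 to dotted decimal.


11000000 = 192
01111000 = 120
11011010 = 218
01010011 = 83
IP: 192.120.218.83


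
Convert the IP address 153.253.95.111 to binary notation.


153 = 10011001
253 = 11111101
95 = 01011111
111 = 01101111
Binary: 10011001.11111101.01011111.01101111


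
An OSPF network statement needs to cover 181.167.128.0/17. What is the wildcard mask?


Subnet mask: 255.255.128.0
Wildcard = 255.255.255.255 - subnet mask
255 - 255 = 0
255 - 255 = 0
255 - 128 = 127
255 - 0 = 255
Wildcard: 0.0.127.255


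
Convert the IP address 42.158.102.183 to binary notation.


42 = 00101010
158 = 10011110
102 = 01100110
183 = 10110111
Binary: 00101010.10011110.01100110.10110111


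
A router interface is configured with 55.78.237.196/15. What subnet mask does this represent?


/15 means 15 network bits, 17 host bits
Binary: 11111111111111100000000000000000
Mask: 255.254.0.0


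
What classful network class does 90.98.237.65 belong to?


First octet: 90
Binary: 01011010
0xxxxxxx -> Class A (1-126)
Class A, default mask 255.0.0.0 (/8)


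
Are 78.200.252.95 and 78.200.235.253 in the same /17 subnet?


Mask: 255.255.128.0
78.200.252.95 AND mask = 78.200.128.0
78.200.235.253 AND mask = 78.200.128.0
Yes, same subnet (78.200.128.0)


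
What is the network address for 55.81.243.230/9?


IP:   00110111.01010001.11110011.11100110
Mask: 11111111.10000000.00000000.00000000
AND operation:
Net:  00110111.00000000.00000000.00000000
Network: 55.0.0.0/9


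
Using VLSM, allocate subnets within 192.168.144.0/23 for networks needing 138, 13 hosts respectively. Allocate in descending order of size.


138 hosts -> /24 (254 usable): 192.168.144.0/24
13 hosts -> /28 (14 usable): 192.168.145.0/28
Allocation: 192.168.144.0/24 (138 hosts, 254 usable); 192.168.145.0/28 (13 hosts, 14 usable)


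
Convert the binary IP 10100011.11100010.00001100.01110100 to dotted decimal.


10100011 = 163
11100010 = 226
00001100 = 12
01110100 = 116
IP: 163.226.12.116


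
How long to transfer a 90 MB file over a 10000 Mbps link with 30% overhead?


Effective throughput = 10000 * (1 - 30/100) = 7000 Mbps
File size in Mb = 90 * 8 = 720 Mb
Time = 720 / 7000
Time = 0.1029 seconds


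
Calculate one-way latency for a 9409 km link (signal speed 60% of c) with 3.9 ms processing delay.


Speed = 0.6 * 3e5 km/s = 180000 km/s
Propagation delay = 9409 / 180000 = 0.0523 s = 52.2722 ms
Processing delay = 3.9 ms
Total one-way latency = 56.1722 ms


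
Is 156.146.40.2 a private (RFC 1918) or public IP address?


RFC 1918 private ranges:
  10.0.0.0/8 (10.0.0.0 - 10.255.255.255)
  172.16.0.0/12 (172.16.0.0 - 172.31.255.255)
  192.168.0.0/16 (192.168.0.0 - 192.168.255.255)
Public (not in any RFC 1918 range)


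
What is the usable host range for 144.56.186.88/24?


Network: 144.56.186.0
Broadcast: 144.56.186.255
First usable = network + 1
Last usable = broadcast - 1
Range: 144.56.186.1 to 144.56.186.254


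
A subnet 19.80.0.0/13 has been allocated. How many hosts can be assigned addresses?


Host bits = 32 - 13 = 19
Total addresses = 2^19 = 524288
Usable = total - 2 (network and broadcast)
Usable hosts: 524286


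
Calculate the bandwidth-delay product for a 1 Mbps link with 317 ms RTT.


BDP = bandwidth * RTT
= 1 Mbps * 317 ms
= 1 * 1e6 * 317 / 1000 bits
= 317000 bits
= 39625 bytes
= 38.6963 KB
BDP = 317000 bits (39625 bytes)


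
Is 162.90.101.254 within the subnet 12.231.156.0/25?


Subnet network: 12.231.156.0
Test IP AND mask: 162.90.101.128
No, 162.90.101.254 is not in 12.231.156.0/25


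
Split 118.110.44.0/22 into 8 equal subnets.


New prefix = 22 + 3 = 25
Each subnet has 128 addresses
  118.110.44.0/25
  118.110.44.128/25
  118.110.45.0/25
  118.110.45.128/25
  118.110.46.0/25
  118.110.46.128/25
  118.110.47.0/25
  118.110.47.128/25
Subnets: 118.110.44.0/25, 118.110.44.128/25, 118.110.45.0/25, 118.110.45.128/25, 118.110.46.0/25, 118.110.46.128/25, 118.110.47.0/25, 118.110.47.128/25


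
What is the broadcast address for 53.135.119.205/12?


Network: 53.128.0.0/12
Host bits = 20
Set all host bits to 1:
Broadcast: 53.143.255.255


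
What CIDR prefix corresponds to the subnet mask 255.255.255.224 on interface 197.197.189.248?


Binary: 11111111.11111111.11111111.11100000
Count leading 1s
Prefix: /27


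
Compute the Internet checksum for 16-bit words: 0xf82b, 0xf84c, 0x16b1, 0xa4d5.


Sum all words (with carry folding):
+ 0xf82b = 0xf82b
+ 0xf84c = 0xf078
+ 0x16b1 = 0x072a
+ 0xa4d5 = 0xabff
One's complement: ~0xabff
Checksum = 0x5400


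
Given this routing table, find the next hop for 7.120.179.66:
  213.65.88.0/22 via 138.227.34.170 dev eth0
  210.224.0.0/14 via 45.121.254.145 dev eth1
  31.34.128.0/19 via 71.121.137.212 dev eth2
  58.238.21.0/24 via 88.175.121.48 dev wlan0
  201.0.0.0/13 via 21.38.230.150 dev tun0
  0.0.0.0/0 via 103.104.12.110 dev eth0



Longest prefix match for 7.120.179.66:
  /22 213.65.88.0: no
  /14 210.224.0.0: no
  /19 31.34.128.0: no
  /24 58.238.21.0: no
  /13 201.0.0.0: no
  /0 0.0.0.0: MATCH
Selected: next-hop 103.104.12.110 via eth0 (matched /0)


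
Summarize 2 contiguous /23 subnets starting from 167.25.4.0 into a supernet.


Original prefix: /23
Number of subnets: 2 = 2^1
New prefix = 23 - 1 = 22
Supernet: 167.25.4.0/22


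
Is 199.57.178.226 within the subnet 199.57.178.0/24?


Subnet network: 199.57.178.0
Test IP AND mask: 199.57.178.0
Yes, 199.57.178.226 is in 199.57.178.0/24


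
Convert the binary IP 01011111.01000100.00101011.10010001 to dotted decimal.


01011111 = 95
01000100 = 68
00101011 = 43
10010001 = 145
IP: 95.68.43.145


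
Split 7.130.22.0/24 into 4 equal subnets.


New prefix = 24 + 2 = 26
Each subnet has 64 addresses
  7.130.22.0/26
  7.130.22.64/26
  7.130.22.128/26
  7.130.22.192/26
Subnets: 7.130.22.0/26, 7.130.22.64/26, 7.130.22.128/26, 7.130.22.192/26


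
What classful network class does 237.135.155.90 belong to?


First octet: 237
Binary: 11101101
1110xxxx -> Class D (224-239)
Class D (multicast), default mask N/A


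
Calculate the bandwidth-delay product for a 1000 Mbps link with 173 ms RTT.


BDP = bandwidth * RTT
= 1000 Mbps * 173 ms
= 1000 * 1e6 * 173 / 1000 bits
= 173000000 bits
= 21625000 bytes
= 21118.1641 KB
BDP = 173000000 bits (21625000 bytes)


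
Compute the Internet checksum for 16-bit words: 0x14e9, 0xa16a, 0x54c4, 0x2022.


Sum all words (with carry folding):
+ 0x14e9 = 0x14e9
+ 0xa16a = 0xb653
+ 0x54c4 = 0x0b18
+ 0x2022 = 0x2b3a
One's complement: ~0x2b3a
Checksum = 0xd4c5


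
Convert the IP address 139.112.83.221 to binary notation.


139 = 10001011
112 = 01110000
83 = 01010011
221 = 11011101
Binary: 10001011.01110000.01010011.11011101


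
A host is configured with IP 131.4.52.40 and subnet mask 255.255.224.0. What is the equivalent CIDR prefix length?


Binary: 11111111.11111111.11100000.00000000
Count leading 1s
Prefix: /19


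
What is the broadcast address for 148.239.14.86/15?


Network: 148.238.0.0/15
Host bits = 17
Set all host bits to 1:
Broadcast: 148.239.255.255


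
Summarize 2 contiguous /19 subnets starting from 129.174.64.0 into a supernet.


Original prefix: /19
Number of subnets: 2 = 2^1
New prefix = 19 - 1 = 18
Supernet: 129.174.64.0/18


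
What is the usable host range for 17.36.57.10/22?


Network: 17.36.56.0
Broadcast: 17.36.59.255
First usable = network + 1
Last usable = broadcast - 1
Range: 17.36.56.1 to 17.36.59.254


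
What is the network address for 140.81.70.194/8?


IP:   10001100.01010001.01000110.11000010
Mask: 11111111.00000000.00000000.00000000
AND operation:
Net:  10001100.00000000.00000000.00000000
Network: 140.0.0.0/8


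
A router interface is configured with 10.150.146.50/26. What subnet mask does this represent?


/26 means 26 network bits, 6 host bits
Binary: 11111111111111111111111111000000
Mask: 255.255.255.192


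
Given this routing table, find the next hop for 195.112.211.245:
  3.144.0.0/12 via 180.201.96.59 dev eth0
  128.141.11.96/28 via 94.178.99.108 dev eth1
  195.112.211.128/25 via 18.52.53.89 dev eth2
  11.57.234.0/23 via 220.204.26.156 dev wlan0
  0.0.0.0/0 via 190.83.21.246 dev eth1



Longest prefix match for 195.112.211.245:
  /12 3.144.0.0: no
  /28 128.141.11.96: no
  /25 195.112.211.128: MATCH
  /23 11.57.234.0: no
  /0 0.0.0.0: MATCH
Selected: next-hop 18.52.53.89 via eth2 (matched /25)


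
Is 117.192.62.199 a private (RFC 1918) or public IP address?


RFC 1918 private ranges:
  10.0.0.0/8 (10.0.0.0 - 10.255.255.255)
  172.16.0.0/12 (172.16.0.0 - 172.31.255.255)
  192.168.0.0/16 (192.168.0.0 - 192.168.255.255)
Public (not in any RFC 1918 range)


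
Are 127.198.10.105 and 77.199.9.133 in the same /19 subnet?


Mask: 255.255.224.0
127.198.10.105 AND mask = 127.198.0.0
77.199.9.133 AND mask = 77.199.0.0
No, different subnets (127.198.0.0 vs 77.199.0.0)


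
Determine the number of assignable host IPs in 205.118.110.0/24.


Host bits = 32 - 24 = 8
Total addresses = 2^8 = 256
Usable = total - 2 (network and broadcast)
Usable hosts: 254


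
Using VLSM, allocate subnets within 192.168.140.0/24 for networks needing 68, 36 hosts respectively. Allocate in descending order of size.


68 hosts -> /25 (126 usable): 192.168.140.0/25
36 hosts -> /26 (62 usable): 192.168.140.128/26
Allocation: 192.168.140.0/25 (68 hosts, 126 usable); 192.168.140.128/26 (36 hosts, 62 usable)


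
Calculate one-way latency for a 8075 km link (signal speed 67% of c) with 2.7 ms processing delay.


Speed = 0.67 * 3e5 km/s = 201000 km/s
Propagation delay = 8075 / 201000 = 0.0402 s = 40.1741 ms
Processing delay = 2.7 ms
Total one-way latency = 42.8741 ms


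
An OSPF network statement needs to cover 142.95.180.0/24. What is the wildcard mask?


Subnet mask: 255.255.255.0
Wildcard = 255.255.255.255 - subnet mask
255 - 255 = 0
255 - 255 = 0
255 - 255 = 0
255 - 0 = 255
Wildcard: 0.0.0.255


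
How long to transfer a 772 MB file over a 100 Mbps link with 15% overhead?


Effective throughput = 100 * (1 - 15/100) = 85 Mbps
File size in Mb = 772 * 8 = 6176 Mb
Time = 6176 / 85
Time = 72.6588 seconds


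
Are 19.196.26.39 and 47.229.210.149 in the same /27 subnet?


Mask: 255.255.255.224
19.196.26.39 AND mask = 19.196.26.32
47.229.210.149 AND mask = 47.229.210.128
No, different subnets (19.196.26.32 vs 47.229.210.128)


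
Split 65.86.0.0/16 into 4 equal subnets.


New prefix = 16 + 2 = 18
Each subnet has 16384 addresses
  65.86.0.0/18
  65.86.64.0/18
  65.86.128.0/18
  65.86.192.0/18
Subnets: 65.86.0.0/18, 65.86.64.0/18, 65.86.128.0/18, 65.86.192.0/18


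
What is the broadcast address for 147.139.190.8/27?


Network: 147.139.190.0/27
Host bits = 5
Set all host bits to 1:
Broadcast: 147.139.190.31


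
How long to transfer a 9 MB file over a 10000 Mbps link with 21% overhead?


Effective throughput = 10000 * (1 - 21/100) = 7900 Mbps
File size in Mb = 9 * 8 = 72 Mb
Time = 72 / 7900
Time = 0.0091 seconds


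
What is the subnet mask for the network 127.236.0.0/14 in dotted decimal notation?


/14 means 14 network bits, 18 host bits
Binary: 11111111111111000000000000000000
Mask: 255.252.0.0


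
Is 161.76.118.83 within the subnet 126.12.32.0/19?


Subnet network: 126.12.32.0
Test IP AND mask: 161.76.96.0
No, 161.76.118.83 is not in 126.12.32.0/19


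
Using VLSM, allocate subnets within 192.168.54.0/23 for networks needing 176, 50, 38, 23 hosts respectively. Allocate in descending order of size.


176 hosts -> /24 (254 usable): 192.168.54.0/24
50 hosts -> /26 (62 usable): 192.168.55.0/26
38 hosts -> /26 (62 usable): 192.168.55.64/26
23 hosts -> /27 (30 usable): 192.168.55.128/27
Allocation: 192.168.54.0/24 (176 hosts, 254 usable); 192.168.55.0/26 (50 hosts, 62 usable); 192.168.55.64/26 (38 hosts, 62 usable); 192.168.55.128/27 (23 hosts, 30 usable)


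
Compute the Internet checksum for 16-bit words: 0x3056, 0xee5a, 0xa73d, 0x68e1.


Sum all words (with carry folding):
+ 0x3056 = 0x3056
+ 0xee5a = 0x1eb1
+ 0xa73d = 0xc5ee
+ 0x68e1 = 0x2ed0
One's complement: ~0x2ed0
Checksum = 0xd12f


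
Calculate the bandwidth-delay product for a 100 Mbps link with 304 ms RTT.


BDP = bandwidth * RTT
= 100 Mbps * 304 ms
= 100 * 1e6 * 304 / 1000 bits
= 30400000 bits
= 3800000 bytes
= 3710.9375 KB
BDP = 30400000 bits (3800000 bytes)


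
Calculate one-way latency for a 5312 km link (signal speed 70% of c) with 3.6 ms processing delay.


Speed = 0.7 * 3e5 km/s = 210000 km/s
Propagation delay = 5312 / 210000 = 0.0253 s = 25.2952 ms
Processing delay = 3.6 ms
Total one-way latency = 28.8952 ms


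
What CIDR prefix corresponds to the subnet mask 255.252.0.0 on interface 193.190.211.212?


Binary: 11111111.11111100.00000000.00000000
Count leading 1s
Prefix: /14


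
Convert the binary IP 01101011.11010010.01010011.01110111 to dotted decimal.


01101011 = 107
11010010 = 210
01010011 = 83
01110111 = 119
IP: 107.210.83.119


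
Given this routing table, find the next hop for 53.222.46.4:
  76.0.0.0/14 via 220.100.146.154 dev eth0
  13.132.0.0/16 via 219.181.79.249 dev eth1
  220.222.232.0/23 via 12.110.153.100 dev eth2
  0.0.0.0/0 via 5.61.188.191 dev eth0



Longest prefix match for 53.222.46.4:
  /14 76.0.0.0: no
  /16 13.132.0.0: no
  /23 220.222.232.0: no
  /0 0.0.0.0: MATCH
Selected: next-hop 5.61.188.191 via eth0 (matched /0)


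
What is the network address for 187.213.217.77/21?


IP:   10111011.11010101.11011001.01001101
Mask: 11111111.11111111.11111000.00000000
AND operation:
Net:  10111011.11010101.11011000.00000000
Network: 187.213.216.0/21


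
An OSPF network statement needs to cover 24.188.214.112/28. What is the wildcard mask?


Subnet mask: 255.255.255.240
Wildcard = 255.255.255.255 - subnet mask
255 - 255 = 0
255 - 255 = 0
255 - 255 = 0
255 - 240 = 15
Wildcard: 0.0.0.15


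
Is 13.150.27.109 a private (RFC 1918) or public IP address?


RFC 1918 private ranges:
  10.0.0.0/8 (10.0.0.0 - 10.255.255.255)
  172.16.0.0/12 (172.16.0.0 - 172.31.255.255)
  192.168.0.0/16 (192.168.0.0 - 192.168.255.255)
Public (not in any RFC 1918 range)


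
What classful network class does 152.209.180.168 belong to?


First octet: 152
Binary: 10011000
10xxxxxx -> Class B (128-191)
Class B, default mask 255.255.0.0 (/16)


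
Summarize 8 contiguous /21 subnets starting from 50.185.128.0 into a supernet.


Original prefix: /21
Number of subnets: 8 = 2^3
New prefix = 21 - 3 = 18
Supernet: 50.185.128.0/18


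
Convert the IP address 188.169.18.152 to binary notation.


188 = 10111100
169 = 10101001
18 = 00010010
152 = 10011000
Binary: 10111100.10101001.00010010.10011000


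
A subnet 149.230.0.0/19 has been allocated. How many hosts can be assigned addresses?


Host bits = 32 - 19 = 13
Total addresses = 2^13 = 8192
Usable = total - 2 (network and broadcast)
Usable hosts: 8190


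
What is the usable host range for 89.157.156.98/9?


Network: 89.128.0.0
Broadcast: 89.255.255.255
First usable = network + 1
Last usable = broadcast - 1
Range: 89.128.0.1 to 89.255.255.254


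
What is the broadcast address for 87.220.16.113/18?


Network: 87.220.0.0/18
Host bits = 14
Set all host bits to 1:
Broadcast: 87.220.63.255


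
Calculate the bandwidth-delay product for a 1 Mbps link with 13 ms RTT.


BDP = bandwidth * RTT
= 1 Mbps * 13 ms
= 1 * 1e6 * 13 / 1000 bits
= 13000 bits
= 1625 bytes
= 1.5869 KB
BDP = 13000 bits (1625 bytes)


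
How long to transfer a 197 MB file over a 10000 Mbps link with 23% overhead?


Effective throughput = 10000 * (1 - 23/100) = 7700 Mbps
File size in Mb = 197 * 8 = 1576 Mb
Time = 1576 / 7700
Time = 0.2047 seconds


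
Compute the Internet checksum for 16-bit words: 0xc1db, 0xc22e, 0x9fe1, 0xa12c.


Sum all words (with carry folding):
+ 0xc1db = 0xc1db
+ 0xc22e = 0x840a
+ 0x9fe1 = 0x23ec
+ 0xa12c = 0xc518
One's complement: ~0xc518
Checksum = 0x3ae7


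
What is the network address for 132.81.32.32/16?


IP:   10000100.01010001.00100000.00100000
Mask: 11111111.11111111.00000000.00000000
AND operation:
Net:  10000100.01010001.00000000.00000000
Network: 132.81.0.0/16


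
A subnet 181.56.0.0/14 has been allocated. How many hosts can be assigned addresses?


Host bits = 32 - 14 = 18
Total addresses = 2^18 = 262144
Usable = total - 2 (network and broadcast)
Usable hosts: 262142


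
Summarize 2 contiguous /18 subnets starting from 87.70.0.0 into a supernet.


Original prefix: /18
Number of subnets: 2 = 2^1
New prefix = 18 - 1 = 17
Supernet: 87.70.0.0/17


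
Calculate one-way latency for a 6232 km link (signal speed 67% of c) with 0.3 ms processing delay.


Speed = 0.67 * 3e5 km/s = 201000 km/s
Propagation delay = 6232 / 201000 = 0.031 s = 31.005 ms
Processing delay = 0.3 ms
Total one-way latency = 31.305 ms


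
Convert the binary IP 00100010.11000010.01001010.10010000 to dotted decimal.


00100010 = 34
11000010 = 194
01001010 = 74
10010000 = 144
IP: 34.194.74.144


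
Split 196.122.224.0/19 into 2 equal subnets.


New prefix = 19 + 1 = 20
Each subnet has 4096 addresses
  196.122.224.0/20
  196.122.240.0/20
Subnets: 196.122.224.0/20, 196.122.240.0/20


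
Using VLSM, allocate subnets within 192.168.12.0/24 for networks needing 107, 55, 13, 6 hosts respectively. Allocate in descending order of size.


107 hosts -> /25 (126 usable): 192.168.12.0/25
55 hosts -> /26 (62 usable): 192.168.12.128/26
13 hosts -> /28 (14 usable): 192.168.12.192/28
6 hosts -> /29 (6 usable): 192.168.12.208/29
Allocation: 192.168.12.0/25 (107 hosts, 126 usable); 192.168.12.128/26 (55 hosts, 62 usable); 192.168.12.192/28 (13 hosts, 14 usable); 192.168.12.208/29 (6 hosts, 6 usable)


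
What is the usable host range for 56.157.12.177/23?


Network: 56.157.12.0
Broadcast: 56.157.13.255
First usable = network + 1
Last usable = broadcast - 1
Range: 56.157.12.1 to 56.157.13.254


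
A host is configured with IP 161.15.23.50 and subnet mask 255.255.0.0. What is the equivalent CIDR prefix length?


Binary: 11111111.11111111.00000000.00000000
Count leading 1s
Prefix: /16


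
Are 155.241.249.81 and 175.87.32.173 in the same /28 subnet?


Mask: 255.255.255.240
155.241.249.81 AND mask = 155.241.249.80
175.87.32.173 AND mask = 175.87.32.160
No, different subnets (155.241.249.80 vs 175.87.32.160)


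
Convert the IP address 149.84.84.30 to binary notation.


149 = 10010101
84 = 01010100
84 = 01010100
30 = 00011110
Binary: 10010101.01010100.01010100.00011110


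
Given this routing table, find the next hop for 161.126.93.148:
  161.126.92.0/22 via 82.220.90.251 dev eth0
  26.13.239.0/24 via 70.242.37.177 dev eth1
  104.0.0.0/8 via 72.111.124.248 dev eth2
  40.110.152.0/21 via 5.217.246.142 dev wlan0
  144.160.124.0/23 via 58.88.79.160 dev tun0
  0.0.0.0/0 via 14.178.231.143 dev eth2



Longest prefix match for 161.126.93.148:
  /22 161.126.92.0: MATCH
  /24 26.13.239.0: no
  /8 104.0.0.0: no
  /21 40.110.152.0: no
  /23 144.160.124.0: no
  /0 0.0.0.0: MATCH
Selected: next-hop 82.220.90.251 via eth0 (matched /22)


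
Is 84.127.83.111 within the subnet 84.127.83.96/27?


Subnet network: 84.127.83.96
Test IP AND mask: 84.127.83.96
Yes, 84.127.83.111 is in 84.127.83.96/27


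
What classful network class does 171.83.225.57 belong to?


First octet: 171
Binary: 10101011
10xxxxxx -> Class B (128-191)
Class B, default mask 255.255.0.0 (/16)


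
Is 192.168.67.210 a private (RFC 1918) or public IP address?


RFC 1918 private ranges:
  10.0.0.0/8 (10.0.0.0 - 10.255.255.255)
  172.16.0.0/12 (172.16.0.0 - 172.31.255.255)
  192.168.0.0/16 (192.168.0.0 - 192.168.255.255)
Private (in 192.168.0.0/16)


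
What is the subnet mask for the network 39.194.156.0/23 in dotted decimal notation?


/23 means 23 network bits, 9 host bits
Binary: 11111111111111111111111000000000
Mask: 255.255.254.0


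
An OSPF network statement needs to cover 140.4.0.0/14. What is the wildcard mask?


Subnet mask: 255.252.0.0
Wildcard = 255.255.255.255 - subnet mask
255 - 255 = 0
255 - 252 = 3
255 - 0 = 255
255 - 0 = 255
Wildcard: 0.3.255.255


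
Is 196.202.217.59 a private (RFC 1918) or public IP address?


RFC 1918 private ranges:
  10.0.0.0/8 (10.0.0.0 - 10.255.255.255)
  172.16.0.0/12 (172.16.0.0 - 172.31.255.255)
  192.168.0.0/16 (192.168.0.0 - 192.168.255.255)
Public (not in any RFC 1918 range)


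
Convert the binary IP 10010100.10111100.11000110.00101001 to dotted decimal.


10010100 = 148
10111100 = 188
11000110 = 198
00101001 = 41
IP: 148.188.198.41


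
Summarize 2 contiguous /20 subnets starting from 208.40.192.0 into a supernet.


Original prefix: /20
Number of subnets: 2 = 2^1
New prefix = 20 - 1 = 19
Supernet: 208.40.192.0/19


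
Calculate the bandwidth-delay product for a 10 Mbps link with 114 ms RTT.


BDP = bandwidth * RTT
= 10 Mbps * 114 ms
= 10 * 1e6 * 114 / 1000 bits
= 1140000 bits
= 142500 bytes
= 139.1602 KB
BDP = 1140000 bits (142500 bytes)


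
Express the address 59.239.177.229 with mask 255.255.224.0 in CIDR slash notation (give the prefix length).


Binary: 11111111.11111111.11100000.00000000
Count leading 1s
Prefix: /19


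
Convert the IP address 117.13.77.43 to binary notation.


117 = 01110101
13 = 00001101
77 = 01001101
43 = 00101011
Binary: 01110101.00001101.01001101.00101011


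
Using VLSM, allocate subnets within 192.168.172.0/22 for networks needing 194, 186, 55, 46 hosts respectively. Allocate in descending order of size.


194 hosts -> /24 (254 usable): 192.168.172.0/24
186 hosts -> /24 (254 usable): 192.168.173.0/24
55 hosts -> /26 (62 usable): 192.168.174.0/26
46 hosts -> /26 (62 usable): 192.168.174.64/26
Allocation: 192.168.172.0/24 (194 hosts, 254 usable); 192.168.173.0/24 (186 hosts, 254 usable); 192.168.174.0/26 (55 hosts, 62 usable); 192.168.174.64/26 (46 hosts, 62 usable)


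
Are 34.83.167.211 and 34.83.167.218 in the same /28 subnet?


Mask: 255.255.255.240
34.83.167.211 AND mask = 34.83.167.208
34.83.167.218 AND mask = 34.83.167.208
Yes, same subnet (34.83.167.208)


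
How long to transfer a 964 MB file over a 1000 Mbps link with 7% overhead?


Effective throughput = 1000 * (1 - 7/100) = 930.0 Mbps
File size in Mb = 964 * 8 = 7712 Mb
Time = 7712 / 930.0
Time = 8.2925 seconds


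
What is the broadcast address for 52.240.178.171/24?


Network: 52.240.178.0/24
Host bits = 8
Set all host bits to 1:
Broadcast: 52.240.178.255


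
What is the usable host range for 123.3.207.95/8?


Network: 123.0.0.0
Broadcast: 123.255.255.255
First usable = network + 1
Last usable = broadcast - 1
Range: 123.0.0.1 to 123.255.255.254


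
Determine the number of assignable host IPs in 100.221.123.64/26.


Host bits = 32 - 26 = 6
Total addresses = 2^6 = 64
Usable = total - 2 (network and broadcast)
Usable hosts: 62


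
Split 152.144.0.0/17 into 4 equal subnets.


New prefix = 17 + 2 = 19
Each subnet has 8192 addresses
  152.144.0.0/19
  152.144.32.0/19
  152.144.64.0/19
  152.144.96.0/19
Subnets: 152.144.0.0/19, 152.144.32.0/19, 152.144.64.0/19, 152.144.96.0/19


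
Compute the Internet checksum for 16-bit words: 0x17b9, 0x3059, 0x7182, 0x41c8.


Sum all words (with carry folding):
+ 0x17b9 = 0x17b9
+ 0x3059 = 0x4812
+ 0x7182 = 0xb994
+ 0x41c8 = 0xfb5c
One's complement: ~0xfb5c
Checksum = 0x04a3


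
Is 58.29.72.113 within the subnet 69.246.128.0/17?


Subnet network: 69.246.128.0
Test IP AND mask: 58.29.0.0
No, 58.29.72.113 is not in 69.246.128.0/17


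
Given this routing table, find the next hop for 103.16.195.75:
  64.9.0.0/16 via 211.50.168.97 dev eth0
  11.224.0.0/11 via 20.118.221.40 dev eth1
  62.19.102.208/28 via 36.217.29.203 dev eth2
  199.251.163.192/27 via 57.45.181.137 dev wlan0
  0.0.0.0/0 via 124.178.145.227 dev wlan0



Longest prefix match for 103.16.195.75:
  /16 64.9.0.0: no
  /11 11.224.0.0: no
  /28 62.19.102.208: no
  /27 199.251.163.192: no
  /0 0.0.0.0: MATCH
Selected: next-hop 124.178.145.227 via wlan0 (matched /0)


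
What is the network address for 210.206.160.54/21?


IP:   11010010.11001110.10100000.00110110
Mask: 11111111.11111111.11111000.00000000
AND operation:
Net:  11010010.11001110.10100000.00000000
Network: 210.206.160.0/21


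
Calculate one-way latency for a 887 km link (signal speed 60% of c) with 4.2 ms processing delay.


Speed = 0.6 * 3e5 km/s = 180000 km/s
Propagation delay = 887 / 180000 = 0.0049 s = 4.9278 ms
Processing delay = 4.2 ms
Total one-way latency = 9.1278 ms


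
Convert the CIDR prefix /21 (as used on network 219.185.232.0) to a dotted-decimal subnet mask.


/21 means 21 network bits, 11 host bits
Binary: 11111111111111111111100000000000
Mask: 255.255.248.0


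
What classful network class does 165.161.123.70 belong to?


First octet: 165
Binary: 10100101
10xxxxxx -> Class B (128-191)
Class B, default mask 255.255.0.0 (/16)


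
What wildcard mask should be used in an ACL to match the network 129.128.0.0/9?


Subnet mask: 255.128.0.0
Wildcard = 255.255.255.255 - subnet mask
255 - 255 = 0
255 - 128 = 127
255 - 0 = 255
255 - 0 = 255
Wildcard: 0.127.255.255


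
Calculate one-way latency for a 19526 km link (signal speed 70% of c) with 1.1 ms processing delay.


Speed = 0.7 * 3e5 km/s = 210000 km/s
Propagation delay = 19526 / 210000 = 0.093 s = 92.981 ms
Processing delay = 1.1 ms
Total one-way latency = 94.081 ms


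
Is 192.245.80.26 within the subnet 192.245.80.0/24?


Subnet network: 192.245.80.0
Test IP AND mask: 192.245.80.0
Yes, 192.245.80.26 is in 192.245.80.0/24


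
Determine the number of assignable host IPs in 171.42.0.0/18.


Host bits = 32 - 18 = 14
Total addresses = 2^14 = 16384
Usable = total - 2 (network and broadcast)
Usable hosts: 16382


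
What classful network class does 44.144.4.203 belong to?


First octet: 44
Binary: 00101100
0xxxxxxx -> Class A (1-126)
Class A, default mask 255.0.0.0 (/8)


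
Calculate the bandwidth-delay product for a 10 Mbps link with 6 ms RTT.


BDP = bandwidth * RTT
= 10 Mbps * 6 ms
= 10 * 1e6 * 6 / 1000 bits
= 60000 bits
= 7500 bytes
= 7.3242 KB
BDP = 60000 bits (7500 bytes)


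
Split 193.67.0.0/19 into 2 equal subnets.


New prefix = 19 + 1 = 20
Each subnet has 4096 addresses
  193.67.0.0/20
  193.67.16.0/20
Subnets: 193.67.0.0/20, 193.67.16.0/20


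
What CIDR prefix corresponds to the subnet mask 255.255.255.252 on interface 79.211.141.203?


Binary: 11111111.11111111.11111111.11111100
Count leading 1s
Prefix: /30


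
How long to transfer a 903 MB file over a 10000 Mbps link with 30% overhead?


Effective throughput = 10000 * (1 - 30/100) = 7000 Mbps
File size in Mb = 903 * 8 = 7224 Mb
Time = 7224 / 7000
Time = 1.032 seconds


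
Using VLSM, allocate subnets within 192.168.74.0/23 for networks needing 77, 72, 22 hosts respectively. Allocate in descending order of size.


77 hosts -> /25 (126 usable): 192.168.74.0/25
72 hosts -> /25 (126 usable): 192.168.74.128/25
22 hosts -> /27 (30 usable): 192.168.75.0/27
Allocation: 192.168.74.0/25 (77 hosts, 126 usable); 192.168.74.128/25 (72 hosts, 126 usable); 192.168.75.0/27 (22 hosts, 30 usable)


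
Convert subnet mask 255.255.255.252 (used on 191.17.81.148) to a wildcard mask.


Subnet mask: 255.255.255.252
Wildcard = 255.255.255.255 - subnet mask
255 - 255 = 0
255 - 255 = 0
255 - 255 = 0
255 - 252 = 3
Wildcard: 0.0.0.3


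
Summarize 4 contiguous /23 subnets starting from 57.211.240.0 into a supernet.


Original prefix: /23
Number of subnets: 4 = 2^2
New prefix = 23 - 2 = 21
Supernet: 57.211.240.0/21


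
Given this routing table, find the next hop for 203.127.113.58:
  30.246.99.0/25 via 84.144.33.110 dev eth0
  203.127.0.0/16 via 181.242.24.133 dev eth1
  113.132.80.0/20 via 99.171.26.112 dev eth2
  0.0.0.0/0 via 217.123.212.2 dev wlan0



Longest prefix match for 203.127.113.58:
  /25 30.246.99.0: no
  /16 203.127.0.0: MATCH
  /20 113.132.80.0: no
  /0 0.0.0.0: MATCH
Selected: next-hop 181.242.24.133 via eth1 (matched /16)


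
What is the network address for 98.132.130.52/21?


IP:   01100010.10000100.10000010.00110100
Mask: 11111111.11111111.11111000.00000000
AND operation:
Net:  01100010.10000100.10000000.00000000
Network: 98.132.128.0/21


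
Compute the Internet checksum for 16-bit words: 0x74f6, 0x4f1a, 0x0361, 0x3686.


Sum all words (with carry folding):
+ 0x74f6 = 0x74f6
+ 0x4f1a = 0xc410
+ 0x0361 = 0xc771
+ 0x3686 = 0xfdf7
One's complement: ~0xfdf7
Checksum = 0x0208


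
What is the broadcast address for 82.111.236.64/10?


Network: 82.64.0.0/10
Host bits = 22
Set all host bits to 1:
Broadcast: 82.127.255.255


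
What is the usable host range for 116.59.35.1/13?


Network: 116.56.0.0
Broadcast: 116.63.255.255
First usable = network + 1
Last usable = broadcast - 1
Range: 116.56.0.1 to 116.63.255.254


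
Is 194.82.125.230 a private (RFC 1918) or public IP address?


RFC 1918 private ranges:
  10.0.0.0/8 (10.0.0.0 - 10.255.255.255)
  172.16.0.0/12 (172.16.0.0 - 172.31.255.255)
  192.168.0.0/16 (192.168.0.0 - 192.168.255.255)
Public (not in any RFC 1918 range)


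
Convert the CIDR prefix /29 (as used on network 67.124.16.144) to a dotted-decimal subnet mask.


/29 means 29 network bits, 3 host bits
Binary: 11111111111111111111111111111000
Mask: 255.255.255.248


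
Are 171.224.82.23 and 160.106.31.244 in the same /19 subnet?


Mask: 255.255.224.0
171.224.82.23 AND mask = 171.224.64.0
160.106.31.244 AND mask = 160.106.0.0
No, different subnets (171.224.64.0 vs 160.106.0.0)


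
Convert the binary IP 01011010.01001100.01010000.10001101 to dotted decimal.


01011010 = 90
01001100 = 76
01010000 = 80
10001101 = 141
IP: 90.76.80.141


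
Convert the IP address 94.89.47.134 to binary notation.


94 = 01011110
89 = 01011001
47 = 00101111
134 = 10000110
Binary: 01011110.01011001.00101111.10000110


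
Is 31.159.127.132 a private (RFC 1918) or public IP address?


RFC 1918 private ranges:
  10.0.0.0/8 (10.0.0.0 - 10.255.255.255)
  172.16.0.0/12 (172.16.0.0 - 172.31.255.255)
  192.168.0.0/16 (192.168.0.0 - 192.168.255.255)
Public (not in any RFC 1918 range)


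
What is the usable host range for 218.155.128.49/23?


Network: 218.155.128.0
Broadcast: 218.155.129.255
First usable = network + 1
Last usable = broadcast - 1
Range: 218.155.128.1 to 218.155.129.254


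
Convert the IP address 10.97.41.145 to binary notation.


10 = 00001010
97 = 01100001
41 = 00101001
145 = 10010001
Binary: 00001010.01100001.00101001.10010001


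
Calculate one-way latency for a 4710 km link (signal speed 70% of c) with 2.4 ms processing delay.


Speed = 0.7 * 3e5 km/s = 210000 km/s
Propagation delay = 4710 / 210000 = 0.0224 s = 22.4286 ms
Processing delay = 2.4 ms
Total one-way latency = 24.8286 ms


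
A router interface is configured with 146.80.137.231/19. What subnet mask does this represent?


/19 means 19 network bits, 13 host bits
Binary: 11111111111111111110000000000000
Mask: 255.255.224.0


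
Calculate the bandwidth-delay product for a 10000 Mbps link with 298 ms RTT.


BDP = bandwidth * RTT
= 10000 Mbps * 298 ms
= 10000 * 1e6 * 298 / 1000 bits
= 2980000000 bits
= 372500000 bytes
= 363769.5312 KB
BDP = 2980000000 bits (372500000 bytes)


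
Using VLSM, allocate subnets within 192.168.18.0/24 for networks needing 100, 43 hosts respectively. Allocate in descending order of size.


100 hosts -> /25 (126 usable): 192.168.18.0/25
43 hosts -> /26 (62 usable): 192.168.18.128/26
Allocation: 192.168.18.0/25 (100 hosts, 126 usable); 192.168.18.128/26 (43 hosts, 62 usable)


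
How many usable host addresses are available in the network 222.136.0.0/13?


Host bits = 32 - 13 = 19
Total addresses = 2^19 = 524288
Usable = total - 2 (network and broadcast)
Usable hosts: 524286


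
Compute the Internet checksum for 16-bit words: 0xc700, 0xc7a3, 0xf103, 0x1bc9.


Sum all words (with carry folding):
+ 0xc700 = 0xc700
+ 0xc7a3 = 0x8ea4
+ 0xf103 = 0x7fa8
+ 0x1bc9 = 0x9b71
One's complement: ~0x9b71
Checksum = 0x648e


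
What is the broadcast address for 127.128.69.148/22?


Network: 127.128.68.0/22
Host bits = 10
Set all host bits to 1:
Broadcast: 127.128.71.255


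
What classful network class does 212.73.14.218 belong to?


First octet: 212
Binary: 11010100
110xxxxx -> Class C (192-223)
Class C, default mask 255.255.255.0 (/24)


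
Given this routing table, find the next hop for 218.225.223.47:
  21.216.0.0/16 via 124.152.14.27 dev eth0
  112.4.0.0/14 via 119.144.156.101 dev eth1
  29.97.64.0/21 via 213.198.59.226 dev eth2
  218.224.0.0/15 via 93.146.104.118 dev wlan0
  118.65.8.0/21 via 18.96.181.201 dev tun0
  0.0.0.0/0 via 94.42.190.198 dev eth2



Longest prefix match for 218.225.223.47:
  /16 21.216.0.0: no
  /14 112.4.0.0: no
  /21 29.97.64.0: no
  /15 218.224.0.0: MATCH
  /21 118.65.8.0: no
  /0 0.0.0.0: MATCH
Selected: next-hop 93.146.104.118 via wlan0 (matched /15)


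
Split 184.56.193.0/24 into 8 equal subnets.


New prefix = 24 + 3 = 27
Each subnet has 32 addresses
  184.56.193.0/27
  184.56.193.32/27
  184.56.193.64/27
  184.56.193.96/27
  184.56.193.128/27
  184.56.193.160/27
  184.56.193.192/27
  184.56.193.224/27
Subnets: 184.56.193.0/27, 184.56.193.32/27, 184.56.193.64/27, 184.56.193.96/27, 184.56.193.128/27, 184.56.193.160/27, 184.56.193.192/27, 184.56.193.224/27


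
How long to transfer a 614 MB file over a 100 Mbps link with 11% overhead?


Effective throughput = 100 * (1 - 11/100) = 89 Mbps
File size in Mb = 614 * 8 = 4912 Mb
Time = 4912 / 89
Time = 55.191 seconds


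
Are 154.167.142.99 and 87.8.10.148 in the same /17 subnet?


Mask: 255.255.128.0
154.167.142.99 AND mask = 154.167.128.0
87.8.10.148 AND mask = 87.8.0.0
No, different subnets (154.167.128.0 vs 87.8.0.0)


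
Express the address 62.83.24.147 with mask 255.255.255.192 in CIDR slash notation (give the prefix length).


Binary: 11111111.11111111.11111111.11000000
Count leading 1s
Prefix: /26


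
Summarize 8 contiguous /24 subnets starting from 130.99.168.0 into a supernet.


Original prefix: /24
Number of subnets: 8 = 2^3
New prefix = 24 - 3 = 21
Supernet: 130.99.168.0/21


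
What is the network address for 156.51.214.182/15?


IP:   10011100.00110011.11010110.10110110
Mask: 11111111.11111110.00000000.00000000
AND operation:
Net:  10011100.00110010.00000000.00000000
Network: 156.50.0.0/15


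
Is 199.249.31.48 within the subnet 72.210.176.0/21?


Subnet network: 72.210.176.0
Test IP AND mask: 199.249.24.0
No, 199.249.31.48 is not in 72.210.176.0/21


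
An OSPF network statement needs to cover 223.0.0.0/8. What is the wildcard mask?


Subnet mask: 255.0.0.0
Wildcard = 255.255.255.255 - subnet mask
255 - 255 = 0
255 - 0 = 255
255 - 0 = 255
255 - 0 = 255
Wildcard: 0.255.255.255


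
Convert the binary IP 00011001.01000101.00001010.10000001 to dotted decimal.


00011001 = 25
01000101 = 69
00001010 = 10
10000001 = 129
IP: 25.69.10.129


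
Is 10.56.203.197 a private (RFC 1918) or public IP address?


RFC 1918 private ranges:
  10.0.0.0/8 (10.0.0.0 - 10.255.255.255)
  172.16.0.0/12 (172.16.0.0 - 172.31.255.255)
  192.168.0.0/16 (192.168.0.0 - 192.168.255.255)
Private (in 10.0.0.0/8)


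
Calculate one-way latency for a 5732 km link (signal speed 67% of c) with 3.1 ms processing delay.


Speed = 0.67 * 3e5 km/s = 201000 km/s
Propagation delay = 5732 / 201000 = 0.0285 s = 28.5174 ms
Processing delay = 3.1 ms
Total one-way latency = 31.6174 ms


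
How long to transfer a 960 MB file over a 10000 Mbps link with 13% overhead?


Effective throughput = 10000 * (1 - 13/100) = 8700 Mbps
File size in Mb = 960 * 8 = 7680 Mb
Time = 7680 / 8700
Time = 0.8828 seconds
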